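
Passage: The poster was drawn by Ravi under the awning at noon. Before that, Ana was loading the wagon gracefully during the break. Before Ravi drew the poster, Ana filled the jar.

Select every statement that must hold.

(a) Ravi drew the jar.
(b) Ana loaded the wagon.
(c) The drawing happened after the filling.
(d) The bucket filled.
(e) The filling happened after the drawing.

(a) Not entailed — Ravi drew the poster, not the jar; the jar belongs to the filling event.
(b) Not entailed — 'was loading' is progressive on an accomplishment; it does not entail the completed 'loaded'.
(c) Entailed — the narrative places the filling before the drawing.
(d) Not entailed — the jar is what filled, not the bucket.
(e) Not entailed — the narrative places the filling before the drawing, not after.

(c)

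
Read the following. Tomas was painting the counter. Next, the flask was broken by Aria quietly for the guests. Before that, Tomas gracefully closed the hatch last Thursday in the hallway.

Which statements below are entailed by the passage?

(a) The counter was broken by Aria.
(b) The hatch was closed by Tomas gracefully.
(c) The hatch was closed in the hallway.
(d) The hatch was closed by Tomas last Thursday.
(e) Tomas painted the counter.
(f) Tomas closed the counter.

(b), (c), (d)

(a) Not entailed — Aria broke the flask, not the counter; the counter belongs to the painting event.
(b) Entailed — every conjunct here is already in the original closing event.
(c) Entailed — the original entails any weakening of itself; this just drops 'gracefully', 'last Thursday' and generalizes the agent.
(d) Entailed — dropping 'gracefully', 'in the hallway' leaves a sub-description the original still satisfies.
(e) Not entailed — 'was painting' is progressive on an accomplishment; it does not entail the completed 'painted'.
(f) Not entailed — Tomas closed the hatch, not the counter; the counter belongs to the painting event.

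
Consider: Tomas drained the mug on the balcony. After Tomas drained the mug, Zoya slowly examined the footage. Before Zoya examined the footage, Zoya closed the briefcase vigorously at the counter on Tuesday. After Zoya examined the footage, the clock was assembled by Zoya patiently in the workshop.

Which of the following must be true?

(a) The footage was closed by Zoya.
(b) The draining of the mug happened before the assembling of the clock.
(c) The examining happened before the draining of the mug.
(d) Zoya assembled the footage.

(b)

(a) Not entailed — Zoya closed the briefcase, not the footage; the footage belongs to the examining event.
(b) Entailed — the narrative places the draining before the assembling.
(c) Not entailed — the narrative places the draining before the examining, not after.
(d) Not entailed — Zoya assembled the clock, not the footage; the footage belongs to the examining event.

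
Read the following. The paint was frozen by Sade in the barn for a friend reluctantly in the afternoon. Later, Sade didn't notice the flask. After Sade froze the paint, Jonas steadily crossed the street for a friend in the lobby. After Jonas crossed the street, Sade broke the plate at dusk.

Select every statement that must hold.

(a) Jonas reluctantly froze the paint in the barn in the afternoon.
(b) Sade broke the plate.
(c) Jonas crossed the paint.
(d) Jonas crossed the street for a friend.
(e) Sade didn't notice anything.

(a) Not entailed — the passage has Sade freezing the paint, not Jonas.
(b) Entailed — the original entails any weakening of itself; this just drops 'at dusk'.
(c) Not entailed — Jonas crossed the street, not the paint; the paint belongs to the freezing event.
(d) Entailed — every conjunct here is already in the original crossing event.
(e) Not entailed — the original only denies this specific event; Sade may have noticed something else.

(b), (d)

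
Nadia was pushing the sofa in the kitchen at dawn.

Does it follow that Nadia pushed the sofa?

yes

'push' is atelic; if Nadia was pushing the sofa, then Nadia pushed the sofa (for some time).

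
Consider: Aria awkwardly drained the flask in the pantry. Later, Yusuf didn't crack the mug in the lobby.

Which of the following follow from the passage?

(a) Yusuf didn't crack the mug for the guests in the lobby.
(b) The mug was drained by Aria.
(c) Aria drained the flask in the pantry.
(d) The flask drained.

(a), (c), (d)

(a) Entailed — under negation, adding a further restriction is entailed: if no such cracking event occurred, none occurred for the guests either.
(b) Not entailed — Aria drained the flask, not the mug; the mug belongs to the cracking event.
(c) Entailed — every conjunct here is already in the original draining event.
(d) Entailed — 'Aria drained the flask' is causative; it entails the inchoative 'the flask drained'.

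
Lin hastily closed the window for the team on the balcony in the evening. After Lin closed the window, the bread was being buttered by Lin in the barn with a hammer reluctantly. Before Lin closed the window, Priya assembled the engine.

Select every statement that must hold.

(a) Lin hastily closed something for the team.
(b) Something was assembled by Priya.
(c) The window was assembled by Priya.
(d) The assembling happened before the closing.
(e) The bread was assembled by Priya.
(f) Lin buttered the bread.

(a), (b), (d)

(a) Entailed — the original entails any weakening of itself; this just drops 'in the evening', 'on the balcony' and generalizes the patient.
(b) Entailed — this follows by dropping conjuncts from the assembling event's description.
(c) Not entailed — Priya assembled the engine, not the window; the window belongs to the closing event.
(d) Entailed — the narrative places the assembling before the closing.
(e) Not entailed — Priya assembled the engine, not the bread; the bread belongs to the buttering event.
(f) Not entailed — 'was buttering' is progressive on an accomplishment; it does not entail the completed 'buttered'.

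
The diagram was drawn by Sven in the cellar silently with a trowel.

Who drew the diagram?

'Sven' marks the agent of the drawing event.

Sven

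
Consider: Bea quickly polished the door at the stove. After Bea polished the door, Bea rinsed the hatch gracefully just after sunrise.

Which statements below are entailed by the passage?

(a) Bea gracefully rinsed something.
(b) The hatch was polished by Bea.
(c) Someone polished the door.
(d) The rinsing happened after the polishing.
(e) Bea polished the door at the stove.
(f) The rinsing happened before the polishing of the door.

(a) Entailed — every conjunct here is already in the original rinsing event.
(b) Not entailed — Bea polished the door, not the hatch; the hatch belongs to the rinsing event.
(c) Entailed — every conjunct here is already in the original polishing event.
(d) Entailed — the narrative places the polishing before the rinsing.
(e) Entailed — dropping 'quickly' leaves a sub-description the original still satisfies.
(f) Not entailed — the narrative places the polishing before the rinsing, not after.

(a), (c), (d), (e)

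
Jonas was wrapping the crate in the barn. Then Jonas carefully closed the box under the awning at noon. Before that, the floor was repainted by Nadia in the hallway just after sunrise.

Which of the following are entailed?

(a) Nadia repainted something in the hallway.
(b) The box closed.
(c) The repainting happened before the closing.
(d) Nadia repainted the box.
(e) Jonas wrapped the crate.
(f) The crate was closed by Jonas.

(a), (b), (c)

(a) Entailed — dropping 'just after sunrise' and generalizing the patient leaves a sub-description the original still satisfies.
(b) Entailed — 'Jonas closed the box' is causative; it entails the inchoative 'the box closed'.
(c) Entailed — the narrative places the repainting before the closing.
(d) Not entailed — Nadia repainted the floor, not the box; the box belongs to the closing event.
(e) Not entailed — 'was wrapping' is progressive on an accomplishment; it does not entail the completed 'wrapped'.
(f) Not entailed — Jonas closed the box, not the crate; the crate belongs to the wrapping event.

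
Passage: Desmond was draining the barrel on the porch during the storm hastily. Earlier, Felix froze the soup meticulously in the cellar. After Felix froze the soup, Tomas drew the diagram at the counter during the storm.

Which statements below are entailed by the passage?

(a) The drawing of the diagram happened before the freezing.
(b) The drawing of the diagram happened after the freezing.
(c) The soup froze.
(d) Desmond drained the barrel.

(b), (c)

(a) Not entailed — the narrative places the freezing before the drawing, not after.
(b) Entailed — the narrative places the freezing before the drawing.
(c) Entailed — 'Felix froze the soup' is causative; it entails the inchoative 'the soup froze'.
(d) Not entailed — 'was draining' is progressive on an accomplishment; it does not entail the completed 'drained'.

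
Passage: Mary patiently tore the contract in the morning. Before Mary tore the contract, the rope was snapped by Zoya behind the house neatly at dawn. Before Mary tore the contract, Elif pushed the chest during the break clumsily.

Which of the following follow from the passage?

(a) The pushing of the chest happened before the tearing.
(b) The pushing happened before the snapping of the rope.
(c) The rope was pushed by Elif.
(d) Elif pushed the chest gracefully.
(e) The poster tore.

(a)

(a) Entailed — the narrative places the pushing before the tearing.
(b) Not entailed — the narrative doesn't order the pushing relative to the snapping.
(c) Not entailed — Elif pushed the chest, not the rope; the rope belongs to the snapping event.
(d) Not entailed — 'gracefully' adds a manner not in (and inconsistent with) the original.
(e) Not entailed — the contract is what tore, not the poster.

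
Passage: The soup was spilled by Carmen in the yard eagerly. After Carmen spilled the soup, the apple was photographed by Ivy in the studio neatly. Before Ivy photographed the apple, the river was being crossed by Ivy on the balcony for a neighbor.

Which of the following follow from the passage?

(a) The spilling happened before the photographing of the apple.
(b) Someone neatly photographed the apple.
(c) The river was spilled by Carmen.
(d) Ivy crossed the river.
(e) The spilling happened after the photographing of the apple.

(a), (b)

(a) Entailed — the narrative places the spilling before the photographing.
(b) Entailed — the original entails any weakening of itself; this just drops 'in the studio' and generalizes the agent.
(c) Not entailed — Carmen spilled the soup, not the river; the river belongs to the crossing event.
(d) Not entailed — 'was crossing' is progressive on an accomplishment; it does not entail the completed 'crossed'.
(e) Not entailed — the narrative places the spilling before the photographing, not after.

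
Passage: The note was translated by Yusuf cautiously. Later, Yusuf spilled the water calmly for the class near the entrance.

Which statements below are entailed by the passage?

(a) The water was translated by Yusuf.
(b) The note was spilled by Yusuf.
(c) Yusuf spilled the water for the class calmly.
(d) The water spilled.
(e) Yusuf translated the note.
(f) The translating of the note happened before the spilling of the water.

(c), (d), (e), (f)

(a) Not entailed — Yusuf translated the note, not the water; the water belongs to the spilling event.
(b) Not entailed — Yusuf spilled the water, not the note; the note belongs to the translating event.
(c) Entailed — dropping 'near the entrance' leaves a sub-description the original still satisfies.
(d) Entailed — 'Yusuf spilled the water' is causative; it entails the inchoative 'the water spilled'.
(e) Entailed — dropping 'cautiously' leaves a sub-description the original still satisfies.
(f) Entailed — the narrative places the translating before the spilling.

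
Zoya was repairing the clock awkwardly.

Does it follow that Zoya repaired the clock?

no

'was repairing' is progressive; for an accomplishment like 'repair the clock', it doesn't entail completion.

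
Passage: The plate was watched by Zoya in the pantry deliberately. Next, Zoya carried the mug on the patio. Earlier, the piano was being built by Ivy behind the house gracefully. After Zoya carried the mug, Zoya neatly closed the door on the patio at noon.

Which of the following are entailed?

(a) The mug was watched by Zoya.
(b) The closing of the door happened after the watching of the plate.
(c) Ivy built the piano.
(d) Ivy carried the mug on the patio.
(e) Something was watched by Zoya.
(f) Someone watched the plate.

(a) Not entailed — Zoya watched the plate, not the mug; the mug belongs to the carrying event.
(b) Entailed — the narrative places the watching before the closing.
(c) Not entailed — 'was building' is progressive on an accomplishment; it does not entail the completed 'built'.
(d) Not entailed — the passage has Zoya carrying the mug, not Ivy.
(e) Entailed — the original entails any weakening of itself; this just drops 'deliberately', 'in the pantry' and generalizes the patient.
(f) Entailed — dropping 'deliberately', 'in the pantry' and generalizing the agent leaves a sub-description the original still satisfies.

(b), (e), (f)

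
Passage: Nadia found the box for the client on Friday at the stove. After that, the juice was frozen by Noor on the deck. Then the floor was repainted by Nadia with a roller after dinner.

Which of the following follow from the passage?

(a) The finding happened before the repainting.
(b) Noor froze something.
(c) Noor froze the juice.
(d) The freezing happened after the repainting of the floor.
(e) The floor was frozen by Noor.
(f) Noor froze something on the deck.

(a) Entailed — the narrative places the finding before the repainting.
(b) Entailed — every conjunct here is already in the original freezing event.
(c) Entailed — the original entails any weakening of itself; this just drops 'on the deck'.
(d) Not entailed — the narrative places the freezing before the repainting, not after.
(e) Not entailed — Noor froze the juice, not the floor; the floor belongs to the repainting event.
(f) Entailed — every conjunct here is already in the original freezing event.

(a), (b), (c), (f)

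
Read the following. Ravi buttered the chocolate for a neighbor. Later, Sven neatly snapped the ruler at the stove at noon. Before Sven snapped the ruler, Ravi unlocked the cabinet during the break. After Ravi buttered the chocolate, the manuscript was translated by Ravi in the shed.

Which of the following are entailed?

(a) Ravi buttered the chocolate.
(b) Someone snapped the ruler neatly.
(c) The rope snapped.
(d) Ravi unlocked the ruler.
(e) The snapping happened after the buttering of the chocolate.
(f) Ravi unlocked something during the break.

(a) Entailed — dropping 'for a neighbor' leaves a sub-description the original still satisfies.
(b) Entailed — dropping 'at noon', 'at the stove' and generalizing the agent leaves a sub-description the original still satisfies.
(c) Not entailed — the ruler is what snapped, not the rope.
(d) Not entailed — Ravi unlocked the cabinet, not the ruler; the ruler belongs to the snapping event.
(e) Entailed — the narrative places the buttering before the snapping.
(f) Entailed — every conjunct here is already in the original unlocking event.

(a), (b), (e), (f)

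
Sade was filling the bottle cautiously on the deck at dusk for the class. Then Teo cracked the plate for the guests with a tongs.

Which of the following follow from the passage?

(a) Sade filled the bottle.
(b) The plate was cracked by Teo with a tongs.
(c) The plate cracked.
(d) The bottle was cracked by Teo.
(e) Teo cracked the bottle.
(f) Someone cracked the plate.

(b), (c), (f)

(a) Not entailed — 'was filling' is progressive on an accomplishment; it does not entail the completed 'filled'.
(b) Entailed — this follows by dropping conjuncts from the cracking event's description.
(c) Entailed — 'Teo cracked the plate' is causative; it entails the inchoative 'the plate cracked'.
(d) Not entailed — Teo cracked the plate, not the bottle; the bottle belongs to the filling event.
(e) Not entailed — Teo cracked the plate, not the bottle; the bottle belongs to the filling event.
(f) Entailed — every conjunct here is already in the original cracking event.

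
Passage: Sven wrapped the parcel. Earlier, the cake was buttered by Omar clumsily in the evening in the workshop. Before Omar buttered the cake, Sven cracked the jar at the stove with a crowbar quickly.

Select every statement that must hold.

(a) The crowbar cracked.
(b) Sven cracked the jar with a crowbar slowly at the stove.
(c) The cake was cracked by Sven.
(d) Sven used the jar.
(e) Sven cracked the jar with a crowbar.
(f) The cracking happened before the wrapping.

(e), (f)

(a) Not entailed — the jar is what cracked, not the crowbar.
(b) Not entailed — 'slowly' adds a manner not in (and inconsistent with) the original.
(c) Not entailed — Sven cracked the jar, not the cake; the cake belongs to the buttering event.
(d) Not entailed — the jar is the patient, not an instrument — Sven used a crowbar.
(e) Entailed — dropping 'quickly', 'at the stove' leaves a sub-description the original still satisfies.
(f) Entailed — the narrative places the cracking before the wrapping.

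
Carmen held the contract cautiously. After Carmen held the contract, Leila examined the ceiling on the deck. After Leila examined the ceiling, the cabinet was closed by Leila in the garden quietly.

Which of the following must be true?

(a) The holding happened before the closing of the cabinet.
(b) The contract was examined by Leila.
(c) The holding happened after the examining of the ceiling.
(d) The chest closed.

(a) Entailed — the narrative places the holding before the closing.
(b) Not entailed — Leila examined the ceiling, not the contract; the contract belongs to the holding event.
(c) Not entailed — the narrative places the holding before the examining, not after.
(d) Not entailed — the cabinet is what closed, not the chest.

(a)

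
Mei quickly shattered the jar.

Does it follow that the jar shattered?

yes

'Mei shattered the jar' is the causative; it entails the inchoative 'the jar shattered'.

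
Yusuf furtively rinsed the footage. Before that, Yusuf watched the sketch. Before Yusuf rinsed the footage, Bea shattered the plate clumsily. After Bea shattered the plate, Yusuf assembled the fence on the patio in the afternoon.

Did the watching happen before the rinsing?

The narrative orders the watching before the rinsing.

yes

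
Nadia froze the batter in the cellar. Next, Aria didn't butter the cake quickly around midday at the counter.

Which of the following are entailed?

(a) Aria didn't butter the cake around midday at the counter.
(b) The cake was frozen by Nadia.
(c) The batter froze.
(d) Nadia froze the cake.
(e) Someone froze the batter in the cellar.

(c), (e)

(a) Not entailed — dropping 'quickly' under negation is not valid — the original leaves open that Aria buttered the cake some other way.
(b) Not entailed — Nadia froze the batter, not the cake; the cake belongs to the buttering event.
(c) Entailed — 'Nadia froze the batter' is causative; it entails the inchoative 'the batter froze'.
(d) Not entailed — Nadia froze the batter, not the cake; the cake belongs to the buttering event.
(e) Entailed — the original entails any weakening of itself; this just generalizes the agent.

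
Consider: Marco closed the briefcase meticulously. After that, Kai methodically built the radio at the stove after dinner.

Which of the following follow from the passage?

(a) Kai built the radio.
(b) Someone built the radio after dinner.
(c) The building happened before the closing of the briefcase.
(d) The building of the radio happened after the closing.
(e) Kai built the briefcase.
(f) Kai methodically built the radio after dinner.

(a) Entailed — this follows by dropping conjuncts from the building event's description.
(b) Entailed — the original entails any weakening of itself; this just drops 'methodically', 'at the stove' and generalizes the agent.
(c) Not entailed — the narrative places the closing before the building, not after.
(d) Entailed — the narrative places the closing before the building.
(e) Not entailed — Kai built the radio, not the briefcase; the briefcase belongs to the closing event.
(f) Entailed — every conjunct here is already in the original building event.

(a), (b), (d), (f)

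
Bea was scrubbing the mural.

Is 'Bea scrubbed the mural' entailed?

'scrub' is atelic; if Bea was scrubbing the mural, then Bea scrubbed the mural (for some time).

yes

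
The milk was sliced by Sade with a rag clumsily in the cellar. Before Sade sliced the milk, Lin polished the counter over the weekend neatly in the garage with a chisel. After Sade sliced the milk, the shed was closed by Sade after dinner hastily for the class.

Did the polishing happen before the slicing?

yes

The narrative orders the polishing before the slicing.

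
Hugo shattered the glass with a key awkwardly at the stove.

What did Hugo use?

a key

'with a key' marks the instrument of the shattering event.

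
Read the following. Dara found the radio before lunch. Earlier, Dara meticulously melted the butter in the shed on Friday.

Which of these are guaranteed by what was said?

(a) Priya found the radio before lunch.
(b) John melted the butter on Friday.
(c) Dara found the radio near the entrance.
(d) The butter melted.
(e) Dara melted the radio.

(d)

(a) Not entailed — the passage has Dara finding the radio, not Priya.
(b) Not entailed — the passage has Dara melting the butter, not John.
(c) Not entailed — 'near the entrance' adds information not in the original event.
(d) Entailed — 'Dara melted the butter' is causative; it entails the inchoative 'the butter melted'.
(e) Not entailed — Dara melted the butter, not the radio; the radio belongs to the finding event.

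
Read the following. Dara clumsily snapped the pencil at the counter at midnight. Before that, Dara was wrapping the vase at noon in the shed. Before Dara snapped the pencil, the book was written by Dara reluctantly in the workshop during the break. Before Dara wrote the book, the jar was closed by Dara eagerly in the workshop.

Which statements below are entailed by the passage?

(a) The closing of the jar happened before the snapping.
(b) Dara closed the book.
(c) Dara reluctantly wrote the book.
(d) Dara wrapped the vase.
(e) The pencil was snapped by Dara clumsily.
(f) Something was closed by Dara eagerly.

(a), (c), (e), (f)

(a) Entailed — the narrative places the closing before the snapping.
(b) Not entailed — Dara closed the jar, not the book; the book belongs to the writing event.
(c) Entailed — dropping 'during the break', 'in the workshop' leaves a sub-description the original still satisfies.
(d) Not entailed — 'was wrapping' is progressive on an accomplishment; it does not entail the completed 'wrapped'.
(e) Entailed — the original entails any weakening of itself; this just drops 'at midnight', 'at the counter'.
(f) Entailed — every conjunct here is already in the original closing event.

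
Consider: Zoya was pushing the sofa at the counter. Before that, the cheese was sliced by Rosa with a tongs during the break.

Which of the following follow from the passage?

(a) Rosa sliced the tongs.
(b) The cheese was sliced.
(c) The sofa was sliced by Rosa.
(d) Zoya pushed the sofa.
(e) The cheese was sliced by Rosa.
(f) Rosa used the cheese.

(b), (d), (e)

(a) Not entailed — the tongs is the instrument, not what was sliced.
(b) Entailed — the original entails any weakening of itself; this just drops 'with a tongs', 'during the break' and generalizes the agent.
(c) Not entailed — Rosa sliced the cheese, not the sofa; the sofa belongs to the pushing event.
(d) Entailed — 'push' is an activity; 'was pushing' entails that some pushing happened, so 'pushed' holds.
(e) Entailed — dropping 'with a tongs', 'during the break' leaves a sub-description the original still satisfies.
(f) Not entailed — the cheese is the patient, not an instrument — Rosa used a tongs.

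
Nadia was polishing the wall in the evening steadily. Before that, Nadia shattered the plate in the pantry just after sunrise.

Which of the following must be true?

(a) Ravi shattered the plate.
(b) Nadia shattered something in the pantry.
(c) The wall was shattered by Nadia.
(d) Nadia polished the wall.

(a) Not entailed — the passage has Nadia shattering the plate, not Ravi.
(b) Entailed — every conjunct here is already in the original shattering event.
(c) Not entailed — Nadia shattered the plate, not the wall; the wall belongs to the polishing event.
(d) Entailed — 'polish' is an activity; 'was polishing' entails that some polishing happened, so 'polished' holds.

(b), (d)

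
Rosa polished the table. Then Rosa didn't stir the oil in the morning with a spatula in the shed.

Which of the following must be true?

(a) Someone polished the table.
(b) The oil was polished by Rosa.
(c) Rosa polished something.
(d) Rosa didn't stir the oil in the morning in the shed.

(a), (c)

(a) Entailed — every conjunct here is already in the original polishing event.
(b) Not entailed — Rosa polished the table, not the oil; the oil belongs to the stirring event.
(c) Entailed — generalizing the patient leaves a sub-description the original still satisfies.
(d) Not entailed — dropping 'with a spatula' under negation is not valid — the original leaves open that Rosa stirred the oil some other way.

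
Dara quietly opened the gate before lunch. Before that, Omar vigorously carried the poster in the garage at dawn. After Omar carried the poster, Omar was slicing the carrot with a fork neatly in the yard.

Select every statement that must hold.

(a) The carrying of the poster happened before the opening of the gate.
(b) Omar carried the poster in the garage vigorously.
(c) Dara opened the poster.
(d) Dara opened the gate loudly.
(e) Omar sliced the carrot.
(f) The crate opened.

(a), (b)

(a) Entailed — the narrative places the carrying before the opening.
(b) Entailed — every conjunct here is already in the original carrying event.
(c) Not entailed — Dara opened the gate, not the poster; the poster belongs to the carrying event.
(d) Not entailed — 'loudly' adds a manner not in (and inconsistent with) the original.
(e) Not entailed — 'was slicing' is progressive on an accomplishment; it does not entail the completed 'sliced'.
(f) Not entailed — the gate is what opened, not the crate.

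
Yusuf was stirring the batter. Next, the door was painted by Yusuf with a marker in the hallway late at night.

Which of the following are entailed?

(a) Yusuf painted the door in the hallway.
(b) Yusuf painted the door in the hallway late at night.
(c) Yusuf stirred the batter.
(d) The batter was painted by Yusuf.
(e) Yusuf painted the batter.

(a) Entailed — the original entails any weakening of itself; this just drops 'late at night', 'with a marker'.
(b) Entailed — dropping 'with a marker' leaves a sub-description the original still satisfies.
(c) Entailed — 'stir' is an activity; 'was stirring' entails that some stirring happened, so 'stirred' holds.
(d) Not entailed — Yusuf painted the door, not the batter; the batter belongs to the stirring event.
(e) Not entailed — Yusuf painted the door, not the batter; the batter belongs to the stirring event.

(a), (b), (c)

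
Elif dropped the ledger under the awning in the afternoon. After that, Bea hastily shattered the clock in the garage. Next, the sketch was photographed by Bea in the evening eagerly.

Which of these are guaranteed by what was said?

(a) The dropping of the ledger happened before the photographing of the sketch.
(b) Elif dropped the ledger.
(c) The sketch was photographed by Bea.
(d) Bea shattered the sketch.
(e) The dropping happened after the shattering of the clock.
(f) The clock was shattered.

(a), (b), (c), (f)

(a) Entailed — the narrative places the dropping before the photographing.
(b) Entailed — the original entails any weakening of itself; this just drops 'under the awning', 'in the afternoon'.
(c) Entailed — the original entails any weakening of itself; this just drops 'eagerly', 'in the evening'.
(d) Not entailed — Bea shattered the clock, not the sketch; the sketch belongs to the photographing event.
(e) Not entailed — the narrative places the dropping before the shattering, not after.
(f) Entailed — the original entails any weakening of itself; this just drops 'hastily', 'in the garage' and generalizes the agent.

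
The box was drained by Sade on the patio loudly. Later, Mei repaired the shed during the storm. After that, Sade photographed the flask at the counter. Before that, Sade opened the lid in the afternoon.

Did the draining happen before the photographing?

The narrative orders the draining before the photographing.

yes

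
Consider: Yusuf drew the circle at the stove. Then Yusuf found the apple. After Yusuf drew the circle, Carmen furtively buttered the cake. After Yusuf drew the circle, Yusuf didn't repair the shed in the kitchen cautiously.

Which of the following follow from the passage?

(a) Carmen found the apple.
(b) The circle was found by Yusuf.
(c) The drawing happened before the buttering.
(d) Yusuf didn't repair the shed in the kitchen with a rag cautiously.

(a) Not entailed — the passage has Yusuf finding the apple, not Carmen.
(b) Not entailed — Yusuf found the apple, not the circle; the circle belongs to the drawing event.
(c) Entailed — the narrative places the drawing before the buttering.
(d) Entailed — under negation, adding a further restriction is entailed: if no such repairing event occurred, none occurred with a rag either.

(c), (d)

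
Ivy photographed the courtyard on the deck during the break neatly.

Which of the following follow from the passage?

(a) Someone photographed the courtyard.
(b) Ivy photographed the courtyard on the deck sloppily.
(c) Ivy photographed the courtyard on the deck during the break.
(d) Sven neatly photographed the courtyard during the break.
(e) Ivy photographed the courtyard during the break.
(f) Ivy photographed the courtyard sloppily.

(a) Entailed — dropping 'neatly', 'during the break', 'on the deck' and generalizing the agent leaves a sub-description the original still satisfies.
(b) Not entailed — 'sloppily' adds a manner not in (and inconsistent with) the original.
(c) Entailed — this follows by dropping conjuncts from the photographing event's description.
(d) Not entailed — the passage has Ivy photographing the courtyard, not Sven.
(e) Entailed — every conjunct here is already in the original photographing event.
(f) Not entailed — 'sloppily' adds a manner not in (and inconsistent with) the original.

(a), (c), (e)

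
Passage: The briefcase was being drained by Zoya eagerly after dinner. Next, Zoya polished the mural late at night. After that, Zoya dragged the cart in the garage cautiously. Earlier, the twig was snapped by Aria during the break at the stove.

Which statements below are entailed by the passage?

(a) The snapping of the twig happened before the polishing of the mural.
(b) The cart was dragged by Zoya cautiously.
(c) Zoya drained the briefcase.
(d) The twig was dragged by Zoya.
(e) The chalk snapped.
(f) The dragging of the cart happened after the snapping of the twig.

(a) Not entailed — the narrative doesn't order the snapping relative to the polishing.
(b) Entailed — the original entails any weakening of itself; this just drops 'in the garage'.
(c) Not entailed — 'was draining' is progressive on an accomplishment; it does not entail the completed 'drained'.
(d) Not entailed — Zoya dragged the cart, not the twig; the twig belongs to the snapping event.
(e) Not entailed — the twig is what snapped, not the chalk.
(f) Entailed — the narrative places the snapping before the dragging.

(b), (f)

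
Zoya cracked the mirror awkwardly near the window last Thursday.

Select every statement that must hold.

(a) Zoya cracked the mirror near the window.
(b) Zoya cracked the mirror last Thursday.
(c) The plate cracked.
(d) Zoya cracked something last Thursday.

(a), (b), (d)

(a) Entailed — the original entails any weakening of itself; this just drops 'last Thursday', 'awkwardly'.
(b) Entailed — the original entails any weakening of itself; this just drops 'near the window', 'awkwardly'.
(c) Not entailed — the mirror is what cracked, not the plate.
(d) Entailed — the original entails any weakening of itself; this just drops 'near the window', 'awkwardly' and generalizes the patient.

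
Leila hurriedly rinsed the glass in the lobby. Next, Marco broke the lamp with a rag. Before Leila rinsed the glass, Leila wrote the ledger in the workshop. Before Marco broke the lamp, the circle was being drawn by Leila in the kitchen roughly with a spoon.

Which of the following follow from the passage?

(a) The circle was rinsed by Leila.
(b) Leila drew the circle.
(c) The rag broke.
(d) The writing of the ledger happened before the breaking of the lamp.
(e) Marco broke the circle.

(d)

(a) Not entailed — Leila rinsed the glass, not the circle; the circle belongs to the drawing event.
(b) Not entailed — 'was drawing' is progressive on an accomplishment; it does not entail the completed 'drew'.
(c) Not entailed — the lamp is what broke, not the rag.
(d) Entailed — the narrative places the writing before the breaking.
(e) Not entailed — Marco broke the lamp, not the circle; the circle belongs to the drawing event.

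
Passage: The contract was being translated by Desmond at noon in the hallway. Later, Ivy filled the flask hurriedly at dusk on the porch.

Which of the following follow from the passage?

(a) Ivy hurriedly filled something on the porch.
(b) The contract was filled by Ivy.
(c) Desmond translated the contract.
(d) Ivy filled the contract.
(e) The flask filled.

(a), (e)

(a) Entailed — every conjunct here is already in the original filling event.
(b) Not entailed — Ivy filled the flask, not the contract; the contract belongs to the translating event.
(c) Not entailed — 'was translating' is progressive on an accomplishment; it does not entail the completed 'translated'.
(d) Not entailed — Ivy filled the flask, not the contract; the contract belongs to the translating event.
(e) Entailed — 'Ivy filled the flask' is causative; it entails the inchoative 'the flask filled'.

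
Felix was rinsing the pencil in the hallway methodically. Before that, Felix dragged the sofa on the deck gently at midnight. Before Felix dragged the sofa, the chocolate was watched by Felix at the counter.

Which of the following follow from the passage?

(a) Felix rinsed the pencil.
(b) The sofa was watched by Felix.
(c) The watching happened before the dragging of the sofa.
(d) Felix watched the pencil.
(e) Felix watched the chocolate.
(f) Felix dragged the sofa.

(a) Entailed — 'rinse' is an activity; 'was rinsing' entails that some rinsing happened, so 'rinsed' holds.
(b) Not entailed — Felix watched the chocolate, not the sofa; the sofa belongs to the dragging event.
(c) Entailed — the narrative places the watching before the dragging.
(d) Not entailed — Felix watched the chocolate, not the pencil; the pencil belongs to the rinsing event.
(e) Entailed — dropping 'at the counter' leaves a sub-description the original still satisfies.
(f) Entailed — every conjunct here is already in the original dragging event.

(a), (c), (e), (f)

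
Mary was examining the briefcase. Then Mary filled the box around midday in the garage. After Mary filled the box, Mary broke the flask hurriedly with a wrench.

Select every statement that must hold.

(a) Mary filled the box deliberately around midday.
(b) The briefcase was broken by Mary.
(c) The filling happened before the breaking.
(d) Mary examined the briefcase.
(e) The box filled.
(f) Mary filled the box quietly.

(a) Not entailed — 'deliberately' adds information not in the original event.
(b) Not entailed — Mary broke the flask, not the briefcase; the briefcase belongs to the examining event.
(c) Entailed — the narrative places the filling before the breaking.
(d) Entailed — 'examine' is an activity; 'was examining' entails that some examining happened, so 'examined' holds.
(e) Entailed — 'Mary filled the box' is causative; it entails the inchoative 'the box filled'.
(f) Not entailed — 'quietly' adds information not in the original event.

(c), (d), (e)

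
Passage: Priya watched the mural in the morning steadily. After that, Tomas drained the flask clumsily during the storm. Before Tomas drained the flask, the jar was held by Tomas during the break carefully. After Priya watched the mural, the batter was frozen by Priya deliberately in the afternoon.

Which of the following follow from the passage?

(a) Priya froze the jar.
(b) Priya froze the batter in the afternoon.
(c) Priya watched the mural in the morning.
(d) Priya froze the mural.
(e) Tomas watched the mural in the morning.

(b), (c)

(a) Not entailed — Priya froze the batter, not the jar; the jar belongs to the holding event.
(b) Entailed — every conjunct here is already in the original freezing event.
(c) Entailed — dropping 'steadily' leaves a sub-description the original still satisfies.
(d) Not entailed — Priya froze the batter, not the mural; the mural belongs to the watching event.
(e) Not entailed — the passage has Priya watching the mural, not Tomas.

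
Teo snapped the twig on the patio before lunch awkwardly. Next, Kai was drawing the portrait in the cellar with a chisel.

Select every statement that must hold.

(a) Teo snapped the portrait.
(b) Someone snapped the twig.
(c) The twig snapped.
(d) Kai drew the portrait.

(a) Not entailed — Teo snapped the twig, not the portrait; the portrait belongs to the drawing event.
(b) Entailed — every conjunct here is already in the original snapping event.
(c) Entailed — 'Teo snapped the twig' is causative; it entails the inchoative 'the twig snapped'.
(d) Not entailed — 'was drawing' is progressive on an accomplishment; it does not entail the completed 'drew'.

(b), (c)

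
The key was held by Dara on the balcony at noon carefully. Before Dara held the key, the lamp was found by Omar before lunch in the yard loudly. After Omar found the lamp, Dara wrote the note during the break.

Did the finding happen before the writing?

yes

The narrative orders the finding before the writing.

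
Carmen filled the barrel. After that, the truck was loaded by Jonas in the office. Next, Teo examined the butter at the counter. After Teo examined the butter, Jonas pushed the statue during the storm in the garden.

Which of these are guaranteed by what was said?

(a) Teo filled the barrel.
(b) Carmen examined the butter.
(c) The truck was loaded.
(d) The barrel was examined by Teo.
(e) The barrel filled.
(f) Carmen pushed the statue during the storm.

(c), (e)

(a) Not entailed — the passage has Carmen filling the barrel, not Teo.
(b) Not entailed — the passage has Teo examining the butter, not Carmen.
(c) Entailed — this follows by dropping conjuncts from the loading event's description.
(d) Not entailed — Teo examined the butter, not the barrel; the barrel belongs to the filling event.
(e) Entailed — 'Carmen filled the barrel' is causative; it entails the inchoative 'the barrel filled'.
(f) Not entailed — the passage has Jonas pushing the statue, not Carmen.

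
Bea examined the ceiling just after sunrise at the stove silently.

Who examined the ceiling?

Bea

'Bea' marks the agent of the examining event.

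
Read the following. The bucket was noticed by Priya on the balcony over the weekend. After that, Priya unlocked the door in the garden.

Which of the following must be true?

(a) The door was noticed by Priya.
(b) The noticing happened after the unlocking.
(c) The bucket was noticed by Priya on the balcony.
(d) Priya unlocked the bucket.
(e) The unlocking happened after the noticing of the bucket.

(a) Not entailed — Priya noticed the bucket, not the door; the door belongs to the unlocking event.
(b) Not entailed — the narrative places the noticing before the unlocking, not after.
(c) Entailed — this follows by dropping conjuncts from the noticing event's description.
(d) Not entailed — Priya unlocked the door, not the bucket; the bucket belongs to the noticing event.
(e) Entailed — the narrative places the noticing before the unlocking.

(c), (e)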